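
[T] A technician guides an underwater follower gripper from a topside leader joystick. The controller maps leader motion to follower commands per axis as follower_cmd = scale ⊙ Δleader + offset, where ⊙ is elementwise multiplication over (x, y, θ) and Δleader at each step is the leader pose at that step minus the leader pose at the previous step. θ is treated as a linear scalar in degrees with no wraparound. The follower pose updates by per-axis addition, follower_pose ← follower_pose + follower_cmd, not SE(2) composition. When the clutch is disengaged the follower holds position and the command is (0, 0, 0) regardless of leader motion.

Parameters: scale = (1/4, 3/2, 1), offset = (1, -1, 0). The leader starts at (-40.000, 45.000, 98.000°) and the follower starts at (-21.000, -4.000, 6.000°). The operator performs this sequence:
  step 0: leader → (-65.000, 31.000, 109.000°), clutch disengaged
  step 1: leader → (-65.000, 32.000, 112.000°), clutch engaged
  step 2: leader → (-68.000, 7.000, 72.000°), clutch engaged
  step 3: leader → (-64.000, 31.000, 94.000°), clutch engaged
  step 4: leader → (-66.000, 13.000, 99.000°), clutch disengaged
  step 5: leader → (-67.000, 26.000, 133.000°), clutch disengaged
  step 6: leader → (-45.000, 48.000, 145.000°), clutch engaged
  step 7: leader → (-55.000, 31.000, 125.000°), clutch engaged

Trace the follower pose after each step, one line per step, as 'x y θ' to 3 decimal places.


step 0: Δleader=(-25.000, -14.000, 11.000°), disengaged; cmd=(0,0,0) → follower holds at (-21.000, -4.000, 6.000°)
step 1: Δleader=(0.000, 1.000, 3.000°), engaged; cmd=(1.000, 0.500, 3.000°) → follower=(-20.000, -3.500, 9.000°)
step 2: Δleader=(-3.000, -25.000, -40.000°), engaged; cmd=(0.250, -38.500, -40.000°) → follower=(-19.750, -42.000, -31.000°)
step 3: Δleader=(4.000, 24.000, 22.000°), engaged; cmd=(2.000, 35.000, 22.000°) → follower=(-17.750, -7.000, -9.000°)
step 4: Δleader=(-2.000, -18.000, 5.000°), disengaged; cmd=(0,0,0) → follower holds at (-17.750, -7.000, -9.000°)
step 5: Δleader=(-1.000, 13.000, 34.000°), disengaged; cmd=(0,0,0) → follower holds at (-17.750, -7.000, -9.000°)
step 6: Δleader=(22.000, 22.000, 12.000°), engaged; cmd=(6.500, 32.000, 12.000°) → follower=(-11.250, 25.000, 3.000°)
step 7: Δleader=(-10.000, -17.000, -20.000°), engaged; cmd=(-1.500, -26.500, -20.000°) → follower=(-12.750, -1.500, -17.000°)

-21.000 -4.000 6.000
-20.000 -3.500 9.000
-19.750 -42.000 -31.000
-17.750 -7.000 -9.000
-17.750 -7.000 -9.000
-17.750 -7.000 -9.000
-11.250 25.000 3.000
-12.750 -1.500 -17.000


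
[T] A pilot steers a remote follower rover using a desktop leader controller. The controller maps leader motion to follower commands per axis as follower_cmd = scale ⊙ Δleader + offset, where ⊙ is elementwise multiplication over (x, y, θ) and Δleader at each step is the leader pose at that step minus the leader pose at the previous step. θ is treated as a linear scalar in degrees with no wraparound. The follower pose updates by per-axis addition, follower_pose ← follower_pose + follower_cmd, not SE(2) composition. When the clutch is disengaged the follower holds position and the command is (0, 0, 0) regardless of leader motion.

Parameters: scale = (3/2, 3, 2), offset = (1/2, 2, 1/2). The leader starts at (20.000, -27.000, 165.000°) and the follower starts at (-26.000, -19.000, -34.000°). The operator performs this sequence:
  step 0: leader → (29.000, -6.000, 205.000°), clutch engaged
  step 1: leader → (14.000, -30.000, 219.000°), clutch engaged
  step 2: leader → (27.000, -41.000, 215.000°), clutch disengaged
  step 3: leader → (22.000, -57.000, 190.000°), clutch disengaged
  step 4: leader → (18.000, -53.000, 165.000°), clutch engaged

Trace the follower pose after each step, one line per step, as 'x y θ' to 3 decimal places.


step 0: Δleader=(9.000, 21.000, 40.000°), engaged; cmd=(14.000, 65.000, 80.500°) → follower=(-12.000, 46.000, 46.500°)
step 1: Δleader=(-15.000, -24.000, 14.000°), engaged; cmd=(-22.000, -70.000, 28.500°) → follower=(-34.000, -24.000, 75.000°)
step 2: Δleader=(13.000, -11.000, -4.000°), disengaged; cmd=(0,0,0) → follower holds at (-34.000, -24.000, 75.000°)
step 3: Δleader=(-5.000, -16.000, -25.000°), disengaged; cmd=(0,0,0) → follower holds at (-34.000, -24.000, 75.000°)
step 4: Δleader=(-4.000, 4.000, -25.000°), engaged; cmd=(-5.500, 14.000, -49.500°) → follower=(-39.500, -10.000, 25.500°)

-12.000 46.000 46.500
-34.000 -24.000 75.000
-34.000 -24.000 75.000
-34.000 -24.000 75.000
-39.500 -10.000 25.500


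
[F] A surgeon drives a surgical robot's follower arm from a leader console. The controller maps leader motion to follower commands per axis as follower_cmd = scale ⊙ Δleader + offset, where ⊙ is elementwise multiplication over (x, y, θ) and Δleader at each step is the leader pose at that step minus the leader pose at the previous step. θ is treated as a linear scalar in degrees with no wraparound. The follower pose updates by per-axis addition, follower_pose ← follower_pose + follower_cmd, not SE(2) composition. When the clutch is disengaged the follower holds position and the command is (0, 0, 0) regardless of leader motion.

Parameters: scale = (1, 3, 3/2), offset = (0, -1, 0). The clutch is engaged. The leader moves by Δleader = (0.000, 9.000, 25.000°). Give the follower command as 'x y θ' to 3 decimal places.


0.000 26.000 37.500

axis x: 1·0.000 + 0 = 0.000
axis y: 3·9.000 + -1 = 26.000
axis θ: 3/2·25.000 + 0 = 37.500


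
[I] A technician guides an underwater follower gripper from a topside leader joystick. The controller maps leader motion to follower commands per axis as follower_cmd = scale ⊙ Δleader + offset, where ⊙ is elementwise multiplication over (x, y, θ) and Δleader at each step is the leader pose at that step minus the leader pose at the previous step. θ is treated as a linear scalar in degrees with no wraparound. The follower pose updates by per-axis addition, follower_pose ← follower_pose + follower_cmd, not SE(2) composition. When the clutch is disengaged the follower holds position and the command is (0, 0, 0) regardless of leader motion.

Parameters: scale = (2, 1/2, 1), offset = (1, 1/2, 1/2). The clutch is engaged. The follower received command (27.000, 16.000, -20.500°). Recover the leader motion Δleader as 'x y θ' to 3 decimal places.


axis x: (27.000 − 1) / (2) = 13.000
axis y: (16.000 − 1/2) / (1/2) = 31.000
axis θ: (-20.500 − 1/2) / (1) = -21.000

13.000 31.000 -21.000


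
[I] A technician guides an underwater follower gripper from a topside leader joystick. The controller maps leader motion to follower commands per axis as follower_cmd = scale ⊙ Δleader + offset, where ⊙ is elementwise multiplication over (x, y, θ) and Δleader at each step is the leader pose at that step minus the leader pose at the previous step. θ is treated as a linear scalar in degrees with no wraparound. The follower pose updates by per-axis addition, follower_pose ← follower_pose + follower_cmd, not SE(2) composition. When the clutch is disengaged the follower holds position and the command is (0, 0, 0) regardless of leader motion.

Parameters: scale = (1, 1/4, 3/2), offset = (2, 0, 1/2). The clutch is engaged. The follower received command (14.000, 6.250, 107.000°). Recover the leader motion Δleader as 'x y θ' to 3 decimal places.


12.000 25.000 71.000

axis x: (14.000 − 2) / (1) = 12.000
axis y: (6.250 − 0) / (1/4) = 25.000
axis θ: (107.000 − 1/2) / (3/2) = 71.000


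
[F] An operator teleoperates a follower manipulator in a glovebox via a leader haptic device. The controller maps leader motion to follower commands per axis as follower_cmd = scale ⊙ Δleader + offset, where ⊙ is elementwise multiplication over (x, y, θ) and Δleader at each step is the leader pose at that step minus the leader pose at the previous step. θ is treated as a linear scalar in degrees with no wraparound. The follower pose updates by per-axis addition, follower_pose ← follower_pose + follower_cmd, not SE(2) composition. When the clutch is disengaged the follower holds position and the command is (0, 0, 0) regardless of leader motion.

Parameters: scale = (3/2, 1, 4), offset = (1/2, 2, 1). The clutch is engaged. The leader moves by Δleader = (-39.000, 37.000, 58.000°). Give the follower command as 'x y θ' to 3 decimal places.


-58.000 39.000 233.000

axis x: 3/2·-39.000 + 1/2 = -58.000
axis y: 1·37.000 + 2 = 39.000
axis θ: 4·58.000 + 1 = 233.000


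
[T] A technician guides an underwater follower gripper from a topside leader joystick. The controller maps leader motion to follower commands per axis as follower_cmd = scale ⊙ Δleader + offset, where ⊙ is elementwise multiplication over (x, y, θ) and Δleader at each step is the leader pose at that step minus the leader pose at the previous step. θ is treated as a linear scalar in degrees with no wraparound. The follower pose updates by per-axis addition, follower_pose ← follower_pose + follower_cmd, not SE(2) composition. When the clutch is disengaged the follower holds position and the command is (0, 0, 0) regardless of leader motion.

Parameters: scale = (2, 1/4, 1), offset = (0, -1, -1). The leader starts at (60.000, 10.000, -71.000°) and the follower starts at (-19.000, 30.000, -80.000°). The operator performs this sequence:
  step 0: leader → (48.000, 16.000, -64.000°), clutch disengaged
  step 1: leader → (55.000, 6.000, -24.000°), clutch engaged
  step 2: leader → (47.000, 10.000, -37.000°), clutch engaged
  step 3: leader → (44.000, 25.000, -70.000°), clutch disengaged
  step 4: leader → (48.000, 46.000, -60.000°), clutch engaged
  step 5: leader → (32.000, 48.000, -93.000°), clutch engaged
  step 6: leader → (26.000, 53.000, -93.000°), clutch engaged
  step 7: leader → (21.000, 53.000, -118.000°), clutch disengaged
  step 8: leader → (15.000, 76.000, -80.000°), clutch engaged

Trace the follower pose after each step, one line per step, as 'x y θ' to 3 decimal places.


-19.000 30.000 -80.000
-5.000 26.500 -41.000
-21.000 26.500 -55.000
-21.000 26.500 -55.000
-13.000 30.750 -46.000
-45.000 30.250 -80.000
-57.000 30.500 -81.000
-57.000 30.500 -81.000
-69.000 35.250 -44.000

step 0: Δleader=(-12.000, 6.000, 7.000°), disengaged; cmd=(0,0,0) → follower holds at (-19.000, 30.000, -80.000°)
step 1: Δleader=(7.000, -10.000, 40.000°), engaged; cmd=(14.000, -3.500, 39.000°) → follower=(-5.000, 26.500, -41.000°)
step 2: Δleader=(-8.000, 4.000, -13.000°), engaged; cmd=(-16.000, 0.000, -14.000°) → follower=(-21.000, 26.500, -55.000°)
step 3: Δleader=(-3.000, 15.000, -33.000°), disengaged; cmd=(0,0,0) → follower holds at (-21.000, 26.500, -55.000°)
step 4: Δleader=(4.000, 21.000, 10.000°), engaged; cmd=(8.000, 4.250, 9.000°) → follower=(-13.000, 30.750, -46.000°)
step 5: Δleader=(-16.000, 2.000, -33.000°), engaged; cmd=(-32.000, -0.500, -34.000°) → follower=(-45.000, 30.250, -80.000°)
step 6: Δleader=(-6.000, 5.000, 0.000°), engaged; cmd=(-12.000, 0.250, -1.000°) → follower=(-57.000, 30.500, -81.000°)
step 7: Δleader=(-5.000, 0.000, -25.000°), disengaged; cmd=(0,0,0) → follower holds at (-57.000, 30.500, -81.000°)
step 8: Δleader=(-6.000, 23.000, 38.000°), engaged; cmd=(-12.000, 4.750, 37.000°) → follower=(-69.000, 35.250, -44.000°)


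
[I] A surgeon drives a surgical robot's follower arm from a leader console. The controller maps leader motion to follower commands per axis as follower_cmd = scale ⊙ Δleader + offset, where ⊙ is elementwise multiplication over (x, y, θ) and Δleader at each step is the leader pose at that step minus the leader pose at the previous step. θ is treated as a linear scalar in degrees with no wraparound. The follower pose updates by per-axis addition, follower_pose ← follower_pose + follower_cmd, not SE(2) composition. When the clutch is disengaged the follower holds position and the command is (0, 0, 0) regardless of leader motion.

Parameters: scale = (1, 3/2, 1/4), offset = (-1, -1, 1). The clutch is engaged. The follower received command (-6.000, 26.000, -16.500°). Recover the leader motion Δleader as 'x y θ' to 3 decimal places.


-5.000 18.000 -70.000

axis x: (-6.000 − -1) / (1) = -5.000
axis y: (26.000 − -1) / (3/2) = 18.000
axis θ: (-16.500 − 1) / (1/4) = -70.000


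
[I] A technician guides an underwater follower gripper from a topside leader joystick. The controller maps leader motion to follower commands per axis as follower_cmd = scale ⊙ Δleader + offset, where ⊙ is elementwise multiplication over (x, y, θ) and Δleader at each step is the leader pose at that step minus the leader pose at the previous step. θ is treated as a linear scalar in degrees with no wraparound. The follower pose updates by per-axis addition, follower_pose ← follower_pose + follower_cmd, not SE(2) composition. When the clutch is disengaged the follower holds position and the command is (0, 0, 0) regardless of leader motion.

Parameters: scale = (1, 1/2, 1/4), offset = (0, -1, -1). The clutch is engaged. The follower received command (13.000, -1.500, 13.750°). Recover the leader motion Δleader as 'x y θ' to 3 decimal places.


axis x: (13.000 − 0) / (1) = 13.000
axis y: (-1.500 − -1) / (1/2) = -1.000
axis θ: (13.750 − -1) / (1/4) = 59.000

13.000 -1.000 59.000


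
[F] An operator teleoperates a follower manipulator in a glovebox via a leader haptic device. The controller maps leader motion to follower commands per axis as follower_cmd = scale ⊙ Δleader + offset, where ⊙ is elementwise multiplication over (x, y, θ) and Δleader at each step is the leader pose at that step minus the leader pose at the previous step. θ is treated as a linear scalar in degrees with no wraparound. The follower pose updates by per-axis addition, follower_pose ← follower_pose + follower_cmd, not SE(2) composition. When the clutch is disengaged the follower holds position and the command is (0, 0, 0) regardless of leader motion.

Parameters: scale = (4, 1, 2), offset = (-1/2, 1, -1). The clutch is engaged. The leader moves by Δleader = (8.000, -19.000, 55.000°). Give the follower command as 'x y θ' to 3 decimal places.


axis x: 4·8.000 + -1/2 = 31.500
axis y: 1·-19.000 + 1 = -18.000
axis θ: 2·55.000 + -1 = 109.000

31.500 -18.000 109.000


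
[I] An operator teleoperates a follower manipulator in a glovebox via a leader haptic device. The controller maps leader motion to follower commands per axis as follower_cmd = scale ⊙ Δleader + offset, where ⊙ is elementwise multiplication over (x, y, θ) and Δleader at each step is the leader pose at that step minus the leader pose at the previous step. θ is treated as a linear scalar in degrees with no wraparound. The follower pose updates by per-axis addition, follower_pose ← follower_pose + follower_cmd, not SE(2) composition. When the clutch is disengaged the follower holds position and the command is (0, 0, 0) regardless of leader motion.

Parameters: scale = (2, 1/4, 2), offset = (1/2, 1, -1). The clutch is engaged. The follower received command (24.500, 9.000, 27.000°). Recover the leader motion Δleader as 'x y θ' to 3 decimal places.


12.000 32.000 14.000

axis x: (24.500 − 1/2) / (2) = 12.000
axis y: (9.000 − 1) / (1/4) = 32.000
axis θ: (27.000 − -1) / (2) = 14.000


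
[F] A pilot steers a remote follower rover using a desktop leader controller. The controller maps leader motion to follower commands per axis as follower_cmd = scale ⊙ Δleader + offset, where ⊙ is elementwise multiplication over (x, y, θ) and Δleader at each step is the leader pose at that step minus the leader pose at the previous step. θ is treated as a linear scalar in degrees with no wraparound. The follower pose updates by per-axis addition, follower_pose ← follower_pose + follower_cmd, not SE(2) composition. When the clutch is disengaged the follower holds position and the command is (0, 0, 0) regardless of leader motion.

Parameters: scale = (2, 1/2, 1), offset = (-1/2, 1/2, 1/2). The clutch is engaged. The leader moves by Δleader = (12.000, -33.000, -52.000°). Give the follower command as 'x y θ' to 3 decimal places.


axis x: 2·12.000 + -1/2 = 23.500
axis y: 1/2·-33.000 + 1/2 = -16.000
axis θ: 1·-52.000 + 1/2 = -51.500

23.500 -16.000 -51.500


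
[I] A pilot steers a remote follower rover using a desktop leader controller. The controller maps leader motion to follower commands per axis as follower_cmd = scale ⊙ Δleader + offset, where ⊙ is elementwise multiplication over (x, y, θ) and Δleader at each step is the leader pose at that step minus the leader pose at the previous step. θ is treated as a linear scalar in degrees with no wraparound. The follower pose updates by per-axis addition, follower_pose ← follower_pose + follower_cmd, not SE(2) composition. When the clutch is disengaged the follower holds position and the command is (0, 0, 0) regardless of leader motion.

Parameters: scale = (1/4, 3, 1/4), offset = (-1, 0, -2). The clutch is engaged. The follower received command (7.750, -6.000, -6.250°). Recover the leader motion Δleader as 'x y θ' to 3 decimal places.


axis x: (7.750 − -1) / (1/4) = 35.000
axis y: (-6.000 − 0) / (3) = -2.000
axis θ: (-6.250 − -2) / (1/4) = -17.000

35.000 -2.000 -17.000


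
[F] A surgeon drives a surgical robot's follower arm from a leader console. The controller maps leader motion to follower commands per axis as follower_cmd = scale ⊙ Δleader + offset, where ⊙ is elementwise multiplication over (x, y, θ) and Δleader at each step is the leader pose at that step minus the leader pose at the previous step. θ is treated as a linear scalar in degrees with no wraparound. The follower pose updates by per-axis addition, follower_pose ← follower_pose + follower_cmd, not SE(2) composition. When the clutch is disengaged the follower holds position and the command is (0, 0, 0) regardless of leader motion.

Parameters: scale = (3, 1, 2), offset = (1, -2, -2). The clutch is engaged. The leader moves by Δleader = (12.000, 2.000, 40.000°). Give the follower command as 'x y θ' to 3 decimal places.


axis x: 3·12.000 + 1 = 37.000
axis y: 1·2.000 + -2 = 0.000
axis θ: 2·40.000 + -2 = 78.000

37.000 0.000 78.000


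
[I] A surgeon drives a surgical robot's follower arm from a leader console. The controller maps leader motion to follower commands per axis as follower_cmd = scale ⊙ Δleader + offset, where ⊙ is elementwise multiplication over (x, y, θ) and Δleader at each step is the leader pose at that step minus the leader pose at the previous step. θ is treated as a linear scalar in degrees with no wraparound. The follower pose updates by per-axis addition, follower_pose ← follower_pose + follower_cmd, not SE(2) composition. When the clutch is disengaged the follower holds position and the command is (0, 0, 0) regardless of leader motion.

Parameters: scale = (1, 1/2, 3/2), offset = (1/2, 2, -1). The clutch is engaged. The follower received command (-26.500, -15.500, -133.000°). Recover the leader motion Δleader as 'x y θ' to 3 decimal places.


-27.000 -35.000 -88.000

axis x: (-26.500 − 1/2) / (1) = -27.000
axis y: (-15.500 − 2) / (1/2) = -35.000
axis θ: (-133.000 − -1) / (3/2) = -88.000


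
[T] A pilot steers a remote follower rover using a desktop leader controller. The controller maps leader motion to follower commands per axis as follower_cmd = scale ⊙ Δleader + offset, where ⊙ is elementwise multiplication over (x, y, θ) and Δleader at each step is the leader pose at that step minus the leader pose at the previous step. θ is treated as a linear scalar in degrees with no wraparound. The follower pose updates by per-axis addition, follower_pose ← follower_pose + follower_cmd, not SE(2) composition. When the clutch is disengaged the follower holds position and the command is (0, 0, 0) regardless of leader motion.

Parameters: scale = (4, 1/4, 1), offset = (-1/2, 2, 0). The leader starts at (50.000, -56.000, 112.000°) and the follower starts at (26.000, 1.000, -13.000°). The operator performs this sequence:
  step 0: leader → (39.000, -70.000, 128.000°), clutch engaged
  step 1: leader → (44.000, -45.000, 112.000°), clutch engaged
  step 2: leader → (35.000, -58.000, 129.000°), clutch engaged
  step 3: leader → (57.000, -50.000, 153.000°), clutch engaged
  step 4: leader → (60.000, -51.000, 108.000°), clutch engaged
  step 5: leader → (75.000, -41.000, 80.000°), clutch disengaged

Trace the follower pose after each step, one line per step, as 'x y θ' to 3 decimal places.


-18.500 -0.500 3.000
1.000 7.750 -13.000
-35.500 6.500 4.000
52.000 10.500 28.000
63.500 12.250 -17.000
63.500 12.250 -17.000

step 0: Δleader=(-11.000, -14.000, 16.000°), engaged; cmd=(-44.500, -1.500, 16.000°) → follower=(-18.500, -0.500, 3.000°)
step 1: Δleader=(5.000, 25.000, -16.000°), engaged; cmd=(19.500, 8.250, -16.000°) → follower=(1.000, 7.750, -13.000°)
step 2: Δleader=(-9.000, -13.000, 17.000°), engaged; cmd=(-36.500, -1.250, 17.000°) → follower=(-35.500, 6.500, 4.000°)
step 3: Δleader=(22.000, 8.000, 24.000°), engaged; cmd=(87.500, 4.000, 24.000°) → follower=(52.000, 10.500, 28.000°)
step 4: Δleader=(3.000, -1.000, -45.000°), engaged; cmd=(11.500, 1.750, -45.000°) → follower=(63.500, 12.250, -17.000°)
step 5: Δleader=(15.000, 10.000, -28.000°), disengaged; cmd=(0,0,0) → follower holds at (63.500, 12.250, -17.000°)


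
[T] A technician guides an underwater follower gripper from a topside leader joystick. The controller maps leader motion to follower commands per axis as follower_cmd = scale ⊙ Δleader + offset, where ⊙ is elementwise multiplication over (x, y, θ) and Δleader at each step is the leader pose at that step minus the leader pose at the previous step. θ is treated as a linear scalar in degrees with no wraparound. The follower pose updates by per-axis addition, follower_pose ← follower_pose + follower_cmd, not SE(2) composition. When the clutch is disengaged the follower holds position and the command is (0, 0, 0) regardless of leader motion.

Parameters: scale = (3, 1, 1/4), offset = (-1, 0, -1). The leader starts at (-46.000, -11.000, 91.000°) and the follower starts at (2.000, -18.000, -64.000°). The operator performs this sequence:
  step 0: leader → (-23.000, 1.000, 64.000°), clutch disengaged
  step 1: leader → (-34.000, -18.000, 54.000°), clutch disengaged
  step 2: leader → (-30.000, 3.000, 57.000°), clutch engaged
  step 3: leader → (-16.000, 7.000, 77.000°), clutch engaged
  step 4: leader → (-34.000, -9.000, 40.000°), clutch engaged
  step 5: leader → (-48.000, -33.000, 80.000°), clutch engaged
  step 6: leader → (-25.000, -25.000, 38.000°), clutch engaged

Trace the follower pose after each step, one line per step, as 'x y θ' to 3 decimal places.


2.000 -18.000 -64.000
2.000 -18.000 -64.000
13.000 3.000 -64.250
54.000 7.000 -60.250
-1.000 -9.000 -70.500
-44.000 -33.000 -61.500
24.000 -25.000 -73.000

step 0: Δleader=(23.000, 12.000, -27.000°), disengaged; cmd=(0,0,0) → follower holds at (2.000, -18.000, -64.000°)
step 1: Δleader=(-11.000, -19.000, -10.000°), disengaged; cmd=(0,0,0) → follower holds at (2.000, -18.000, -64.000°)
step 2: Δleader=(4.000, 21.000, 3.000°), engaged; cmd=(11.000, 21.000, -0.250°) → follower=(13.000, 3.000, -64.250°)
step 3: Δleader=(14.000, 4.000, 20.000°), engaged; cmd=(41.000, 4.000, 4.000°) → follower=(54.000, 7.000, -60.250°)
step 4: Δleader=(-18.000, -16.000, -37.000°), engaged; cmd=(-55.000, -16.000, -10.250°) → follower=(-1.000, -9.000, -70.500°)
step 5: Δleader=(-14.000, -24.000, 40.000°), engaged; cmd=(-43.000, -24.000, 9.000°) → follower=(-44.000, -33.000, -61.500°)
step 6: Δleader=(23.000, 8.000, -42.000°), engaged; cmd=(68.000, 8.000, -11.500°) → follower=(24.000, -25.000, -73.000°)


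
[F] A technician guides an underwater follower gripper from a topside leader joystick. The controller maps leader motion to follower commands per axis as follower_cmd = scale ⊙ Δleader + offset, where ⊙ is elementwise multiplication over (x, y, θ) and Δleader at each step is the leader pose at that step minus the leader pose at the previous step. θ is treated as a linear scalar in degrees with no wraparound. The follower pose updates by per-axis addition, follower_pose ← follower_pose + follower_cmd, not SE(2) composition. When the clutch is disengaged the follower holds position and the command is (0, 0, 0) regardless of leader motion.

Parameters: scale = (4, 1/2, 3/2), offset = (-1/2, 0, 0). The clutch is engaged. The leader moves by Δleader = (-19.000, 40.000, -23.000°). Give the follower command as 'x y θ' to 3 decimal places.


-76.500 20.000 -34.500

axis x: 4·-19.000 + -1/2 = -76.500
axis y: 1/2·40.000 + 0 = 20.000
axis θ: 3/2·-23.000 + 0 = -34.500


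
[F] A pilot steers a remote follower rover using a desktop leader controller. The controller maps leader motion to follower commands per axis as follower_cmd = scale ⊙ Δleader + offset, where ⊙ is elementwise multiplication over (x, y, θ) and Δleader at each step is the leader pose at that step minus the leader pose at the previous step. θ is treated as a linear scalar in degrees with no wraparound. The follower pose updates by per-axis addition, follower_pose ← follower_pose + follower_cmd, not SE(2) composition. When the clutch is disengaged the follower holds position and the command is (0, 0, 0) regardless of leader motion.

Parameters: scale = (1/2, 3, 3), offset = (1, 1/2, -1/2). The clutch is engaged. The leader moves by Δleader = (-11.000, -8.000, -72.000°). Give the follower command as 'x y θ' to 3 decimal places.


-4.500 -23.500 -216.500

axis x: 1/2·-11.000 + 1 = -4.500
axis y: 3·-8.000 + 1/2 = -23.500
axis θ: 3·-72.000 + -1/2 = -216.500


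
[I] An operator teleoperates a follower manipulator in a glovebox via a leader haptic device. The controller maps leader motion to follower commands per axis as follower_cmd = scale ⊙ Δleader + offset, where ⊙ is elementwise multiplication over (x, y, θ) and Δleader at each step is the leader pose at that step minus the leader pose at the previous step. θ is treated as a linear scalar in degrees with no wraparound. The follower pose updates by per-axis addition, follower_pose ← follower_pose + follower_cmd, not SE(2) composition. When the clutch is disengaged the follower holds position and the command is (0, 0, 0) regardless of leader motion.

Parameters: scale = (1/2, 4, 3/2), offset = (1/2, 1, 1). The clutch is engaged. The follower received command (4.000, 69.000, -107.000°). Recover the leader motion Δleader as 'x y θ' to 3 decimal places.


7.000 17.000 -72.000

axis x: (4.000 − 1/2) / (1/2) = 7.000
axis y: (69.000 − 1) / (4) = 17.000
axis θ: (-107.000 − 1) / (3/2) = -72.000


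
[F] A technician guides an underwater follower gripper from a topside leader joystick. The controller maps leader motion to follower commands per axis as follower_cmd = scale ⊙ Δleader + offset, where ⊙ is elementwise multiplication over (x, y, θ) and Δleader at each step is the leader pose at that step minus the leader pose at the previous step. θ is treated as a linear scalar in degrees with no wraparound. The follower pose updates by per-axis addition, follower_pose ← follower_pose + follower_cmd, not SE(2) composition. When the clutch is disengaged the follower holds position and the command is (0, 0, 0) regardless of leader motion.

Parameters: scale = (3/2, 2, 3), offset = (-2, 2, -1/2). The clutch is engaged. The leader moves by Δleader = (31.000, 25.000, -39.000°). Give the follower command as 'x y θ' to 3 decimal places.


44.500 52.000 -117.500

axis x: 3/2·31.000 + -2 = 44.500
axis y: 2·25.000 + 2 = 52.000
axis θ: 3·-39.000 + -1/2 = -117.500


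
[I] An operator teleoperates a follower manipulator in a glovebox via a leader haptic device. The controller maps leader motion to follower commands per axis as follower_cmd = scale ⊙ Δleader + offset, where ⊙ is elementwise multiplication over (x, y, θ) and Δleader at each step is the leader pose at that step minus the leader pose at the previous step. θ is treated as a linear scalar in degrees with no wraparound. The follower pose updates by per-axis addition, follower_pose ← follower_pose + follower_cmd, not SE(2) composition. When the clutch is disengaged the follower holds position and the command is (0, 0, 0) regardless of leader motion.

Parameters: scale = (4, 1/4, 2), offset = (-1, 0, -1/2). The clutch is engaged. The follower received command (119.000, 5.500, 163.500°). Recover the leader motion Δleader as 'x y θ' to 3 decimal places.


axis x: (119.000 − -1) / (4) = 30.000
axis y: (5.500 − 0) / (1/4) = 22.000
axis θ: (163.500 − -1/2) / (2) = 82.000

30.000 22.000 82.000


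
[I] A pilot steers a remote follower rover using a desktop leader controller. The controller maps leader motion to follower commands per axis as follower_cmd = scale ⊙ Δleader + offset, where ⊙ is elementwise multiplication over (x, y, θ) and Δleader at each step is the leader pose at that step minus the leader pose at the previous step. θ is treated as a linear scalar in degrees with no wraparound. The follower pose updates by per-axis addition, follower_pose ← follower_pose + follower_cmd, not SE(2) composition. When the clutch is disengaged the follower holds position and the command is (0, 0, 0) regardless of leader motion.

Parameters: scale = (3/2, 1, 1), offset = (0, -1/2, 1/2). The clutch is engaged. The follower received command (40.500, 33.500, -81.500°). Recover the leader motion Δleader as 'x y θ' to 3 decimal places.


axis x: (40.500 − 0) / (3/2) = 27.000
axis y: (33.500 − -1/2) / (1) = 34.000
axis θ: (-81.500 − 1/2) / (1) = -82.000

27.000 34.000 -82.000


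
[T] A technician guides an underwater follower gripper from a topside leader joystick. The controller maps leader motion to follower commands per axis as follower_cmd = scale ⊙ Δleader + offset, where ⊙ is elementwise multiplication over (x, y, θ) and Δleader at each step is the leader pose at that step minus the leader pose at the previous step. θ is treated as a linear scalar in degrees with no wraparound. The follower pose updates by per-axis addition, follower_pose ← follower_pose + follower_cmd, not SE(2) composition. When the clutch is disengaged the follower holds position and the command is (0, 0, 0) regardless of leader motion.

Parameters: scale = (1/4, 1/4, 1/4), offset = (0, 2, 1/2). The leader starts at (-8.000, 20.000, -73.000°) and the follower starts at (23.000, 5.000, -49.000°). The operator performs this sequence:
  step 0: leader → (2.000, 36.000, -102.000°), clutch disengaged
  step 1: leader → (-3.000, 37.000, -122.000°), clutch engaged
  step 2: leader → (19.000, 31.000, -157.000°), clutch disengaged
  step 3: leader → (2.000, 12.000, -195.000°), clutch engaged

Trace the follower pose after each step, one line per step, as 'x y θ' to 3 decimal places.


23.000 5.000 -49.000
21.750 7.250 -53.500
21.750 7.250 -53.500
17.500 4.500 -62.500

step 0: Δleader=(10.000, 16.000, -29.000°), disengaged; cmd=(0,0,0) → follower holds at (23.000, 5.000, -49.000°)
step 1: Δleader=(-5.000, 1.000, -20.000°), engaged; cmd=(-1.250, 2.250, -4.500°) → follower=(21.750, 7.250, -53.500°)
step 2: Δleader=(22.000, -6.000, -35.000°), disengaged; cmd=(0,0,0) → follower holds at (21.750, 7.250, -53.500°)
step 3: Δleader=(-17.000, -19.000, -38.000°), engaged; cmd=(-4.250, -2.750, -9.000°) → follower=(17.500, 4.500, -62.500°)


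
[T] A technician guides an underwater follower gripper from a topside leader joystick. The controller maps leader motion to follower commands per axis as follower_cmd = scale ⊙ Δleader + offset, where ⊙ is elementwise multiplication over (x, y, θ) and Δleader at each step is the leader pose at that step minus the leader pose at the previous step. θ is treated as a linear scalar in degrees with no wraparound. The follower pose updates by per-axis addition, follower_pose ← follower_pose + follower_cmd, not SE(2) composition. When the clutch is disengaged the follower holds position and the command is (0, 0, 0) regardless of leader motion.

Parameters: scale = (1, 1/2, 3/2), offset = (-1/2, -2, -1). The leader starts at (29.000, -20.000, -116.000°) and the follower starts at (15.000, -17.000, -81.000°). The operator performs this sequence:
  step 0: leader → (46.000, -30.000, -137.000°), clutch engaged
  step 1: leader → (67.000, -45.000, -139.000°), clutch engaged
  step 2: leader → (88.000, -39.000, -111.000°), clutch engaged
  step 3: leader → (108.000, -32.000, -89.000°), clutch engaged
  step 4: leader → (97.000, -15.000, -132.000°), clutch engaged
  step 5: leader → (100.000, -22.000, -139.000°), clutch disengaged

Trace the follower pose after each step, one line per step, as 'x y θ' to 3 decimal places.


31.500 -24.000 -113.500
52.000 -33.500 -117.500
72.500 -32.500 -76.500
92.000 -31.000 -44.500
80.500 -24.500 -110.000
80.500 -24.500 -110.000

step 0: Δleader=(17.000, -10.000, -21.000°), engaged; cmd=(16.500, -7.000, -32.500°) → follower=(31.500, -24.000, -113.500°)
step 1: Δleader=(21.000, -15.000, -2.000°), engaged; cmd=(20.500, -9.500, -4.000°) → follower=(52.000, -33.500, -117.500°)
step 2: Δleader=(21.000, 6.000, 28.000°), engaged; cmd=(20.500, 1.000, 41.000°) → follower=(72.500, -32.500, -76.500°)
step 3: Δleader=(20.000, 7.000, 22.000°), engaged; cmd=(19.500, 1.500, 32.000°) → follower=(92.000, -31.000, -44.500°)
step 4: Δleader=(-11.000, 17.000, -43.000°), engaged; cmd=(-11.500, 6.500, -65.500°) → follower=(80.500, -24.500, -110.000°)
step 5: Δleader=(3.000, -7.000, -7.000°), disengaged; cmd=(0,0,0) → follower holds at (80.500, -24.500, -110.000°)


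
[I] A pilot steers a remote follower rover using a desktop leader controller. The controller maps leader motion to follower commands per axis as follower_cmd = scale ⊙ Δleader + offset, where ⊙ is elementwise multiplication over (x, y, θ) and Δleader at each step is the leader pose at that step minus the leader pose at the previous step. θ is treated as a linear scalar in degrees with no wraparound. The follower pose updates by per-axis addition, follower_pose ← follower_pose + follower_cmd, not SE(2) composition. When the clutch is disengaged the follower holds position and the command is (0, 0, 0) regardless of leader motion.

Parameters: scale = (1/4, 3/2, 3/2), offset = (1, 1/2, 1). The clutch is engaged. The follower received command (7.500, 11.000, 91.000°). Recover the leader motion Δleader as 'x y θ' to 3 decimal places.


axis x: (7.500 − 1) / (1/4) = 26.000
axis y: (11.000 − 1/2) / (3/2) = 7.000
axis θ: (91.000 − 1) / (3/2) = 60.000

26.000 7.000 60.000


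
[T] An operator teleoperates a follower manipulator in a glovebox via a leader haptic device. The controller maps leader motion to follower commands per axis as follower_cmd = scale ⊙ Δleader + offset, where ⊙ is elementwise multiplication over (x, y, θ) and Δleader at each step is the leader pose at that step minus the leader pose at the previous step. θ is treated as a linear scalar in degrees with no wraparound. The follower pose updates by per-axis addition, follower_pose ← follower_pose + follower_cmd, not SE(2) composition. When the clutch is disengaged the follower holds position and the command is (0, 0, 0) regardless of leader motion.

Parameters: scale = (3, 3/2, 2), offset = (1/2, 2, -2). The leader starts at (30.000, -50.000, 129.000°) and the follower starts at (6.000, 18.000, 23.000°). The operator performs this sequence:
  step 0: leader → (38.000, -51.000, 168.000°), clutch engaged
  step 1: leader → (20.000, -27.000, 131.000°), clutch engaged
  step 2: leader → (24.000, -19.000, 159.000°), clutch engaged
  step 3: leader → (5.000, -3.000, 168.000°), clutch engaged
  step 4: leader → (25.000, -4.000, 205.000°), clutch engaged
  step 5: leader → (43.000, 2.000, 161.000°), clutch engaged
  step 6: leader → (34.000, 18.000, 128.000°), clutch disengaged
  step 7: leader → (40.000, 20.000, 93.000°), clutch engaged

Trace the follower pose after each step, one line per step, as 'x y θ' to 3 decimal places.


30.500 18.500 99.000
-23.000 56.500 23.000
-10.500 70.500 77.000
-67.000 96.500 93.000
-6.500 97.000 165.000
48.000 108.000 75.000
48.000 108.000 75.000
66.500 113.000 3.000

step 0: Δleader=(8.000, -1.000, 39.000°), engaged; cmd=(24.500, 0.500, 76.000°) → follower=(30.500, 18.500, 99.000°)
step 1: Δleader=(-18.000, 24.000, -37.000°), engaged; cmd=(-53.500, 38.000, -76.000°) → follower=(-23.000, 56.500, 23.000°)
step 2: Δleader=(4.000, 8.000, 28.000°), engaged; cmd=(12.500, 14.000, 54.000°) → follower=(-10.500, 70.500, 77.000°)
step 3: Δleader=(-19.000, 16.000, 9.000°), engaged; cmd=(-56.500, 26.000, 16.000°) → follower=(-67.000, 96.500, 93.000°)
step 4: Δleader=(20.000, -1.000, 37.000°), engaged; cmd=(60.500, 0.500, 72.000°) → follower=(-6.500, 97.000, 165.000°)
step 5: Δleader=(18.000, 6.000, -44.000°), engaged; cmd=(54.500, 11.000, -90.000°) → follower=(48.000, 108.000, 75.000°)
step 6: Δleader=(-9.000, 16.000, -33.000°), disengaged; cmd=(0,0,0) → follower holds at (48.000, 108.000, 75.000°)
step 7: Δleader=(6.000, 2.000, -35.000°), engaged; cmd=(18.500, 5.000, -72.000°) → follower=(66.500, 113.000, 3.000°)


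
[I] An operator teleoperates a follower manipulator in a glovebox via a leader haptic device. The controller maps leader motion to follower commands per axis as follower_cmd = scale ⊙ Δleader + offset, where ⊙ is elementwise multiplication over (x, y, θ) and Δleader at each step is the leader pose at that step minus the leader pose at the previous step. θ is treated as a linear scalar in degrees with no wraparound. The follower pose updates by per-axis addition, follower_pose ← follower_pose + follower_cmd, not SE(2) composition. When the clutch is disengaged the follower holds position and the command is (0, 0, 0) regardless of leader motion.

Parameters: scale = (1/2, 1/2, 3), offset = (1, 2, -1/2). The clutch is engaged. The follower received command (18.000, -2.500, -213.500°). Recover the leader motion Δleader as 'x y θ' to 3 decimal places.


axis x: (18.000 − 1) / (1/2) = 34.000
axis y: (-2.500 − 2) / (1/2) = -9.000
axis θ: (-213.500 − -1/2) / (3) = -71.000

34.000 -9.000 -71.000


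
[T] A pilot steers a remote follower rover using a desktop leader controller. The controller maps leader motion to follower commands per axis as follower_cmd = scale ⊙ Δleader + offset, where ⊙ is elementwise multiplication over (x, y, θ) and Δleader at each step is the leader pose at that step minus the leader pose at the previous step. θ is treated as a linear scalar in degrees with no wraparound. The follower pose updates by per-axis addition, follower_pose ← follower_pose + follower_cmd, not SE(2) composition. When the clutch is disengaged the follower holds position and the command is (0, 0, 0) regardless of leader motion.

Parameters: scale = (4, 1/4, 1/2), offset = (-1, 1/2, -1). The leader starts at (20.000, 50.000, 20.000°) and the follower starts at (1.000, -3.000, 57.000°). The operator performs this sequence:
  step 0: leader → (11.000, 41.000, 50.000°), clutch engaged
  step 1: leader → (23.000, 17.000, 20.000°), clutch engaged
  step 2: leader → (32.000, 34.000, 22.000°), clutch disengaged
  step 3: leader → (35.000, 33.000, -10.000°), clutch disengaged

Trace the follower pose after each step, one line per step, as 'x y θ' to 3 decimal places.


-36.000 -4.750 71.000
11.000 -10.250 55.000
11.000 -10.250 55.000
11.000 -10.250 55.000

step 0: Δleader=(-9.000, -9.000, 30.000°), engaged; cmd=(-37.000, -1.750, 14.000°) → follower=(-36.000, -4.750, 71.000°)
step 1: Δleader=(12.000, -24.000, -30.000°), engaged; cmd=(47.000, -5.500, -16.000°) → follower=(11.000, -10.250, 55.000°)
step 2: Δleader=(9.000, 17.000, 2.000°), disengaged; cmd=(0,0,0) → follower holds at (11.000, -10.250, 55.000°)
step 3: Δleader=(3.000, -1.000, -32.000°), disengaged; cmd=(0,0,0) → follower holds at (11.000, -10.250, 55.000°)
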